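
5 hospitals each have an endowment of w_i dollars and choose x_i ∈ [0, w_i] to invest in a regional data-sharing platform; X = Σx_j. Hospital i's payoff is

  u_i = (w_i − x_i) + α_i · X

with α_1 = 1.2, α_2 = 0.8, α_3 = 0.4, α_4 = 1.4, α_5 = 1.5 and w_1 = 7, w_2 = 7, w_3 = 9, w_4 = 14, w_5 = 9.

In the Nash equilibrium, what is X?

∂u_i/∂x_i = α_i − 1, so hospital i contributes w_i if α_i > 1, else 0.
α_i > 1 for i ∈ {1, 4, 5}; NE contributions (7, 0, 0, 14, 9), X = 30.

30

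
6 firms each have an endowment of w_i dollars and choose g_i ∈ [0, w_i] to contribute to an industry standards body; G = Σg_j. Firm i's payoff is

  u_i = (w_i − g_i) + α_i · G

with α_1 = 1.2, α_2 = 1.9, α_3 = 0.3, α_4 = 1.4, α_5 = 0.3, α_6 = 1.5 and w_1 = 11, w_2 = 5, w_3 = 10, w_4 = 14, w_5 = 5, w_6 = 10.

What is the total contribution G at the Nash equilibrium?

40

∂u_i/∂g_i = α_i − 1, so firm i contributes w_i if α_i > 1, else 0.
α_i > 1 for i ∈ {1, 2, 4, 6}; NE contributions (11, 5, 0, 14, 0, 10), G = 40.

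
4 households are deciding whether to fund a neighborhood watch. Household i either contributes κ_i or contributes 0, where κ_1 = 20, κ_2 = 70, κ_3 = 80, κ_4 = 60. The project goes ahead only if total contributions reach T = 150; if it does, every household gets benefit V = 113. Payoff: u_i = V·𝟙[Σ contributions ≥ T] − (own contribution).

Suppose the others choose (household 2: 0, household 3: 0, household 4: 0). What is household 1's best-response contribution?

Others' total = 0. Even contributing 20 gives 20 < 150: no benefit either way.
Best response: 0.

0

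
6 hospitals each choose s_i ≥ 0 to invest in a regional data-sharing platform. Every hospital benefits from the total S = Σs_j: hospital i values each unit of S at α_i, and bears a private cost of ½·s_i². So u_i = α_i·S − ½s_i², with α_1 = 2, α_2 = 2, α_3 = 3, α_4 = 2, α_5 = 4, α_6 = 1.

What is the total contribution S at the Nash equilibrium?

Hospital i's FOC: ∂u_i/∂s_i = α_i − s_i = 0, so s_i* = α_i.
NE contributions = (2, 2, 3, 2, 4, 1); S = 14.

14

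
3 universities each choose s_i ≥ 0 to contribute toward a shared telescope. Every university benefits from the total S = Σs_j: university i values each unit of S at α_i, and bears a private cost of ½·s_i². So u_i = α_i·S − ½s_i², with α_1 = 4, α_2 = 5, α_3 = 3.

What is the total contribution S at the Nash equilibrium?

12

University i's FOC: ∂u_i/∂s_i = α_i − s_i = 0, so s_i* = α_i.
NE contributions = (4, 5, 3); S = 12.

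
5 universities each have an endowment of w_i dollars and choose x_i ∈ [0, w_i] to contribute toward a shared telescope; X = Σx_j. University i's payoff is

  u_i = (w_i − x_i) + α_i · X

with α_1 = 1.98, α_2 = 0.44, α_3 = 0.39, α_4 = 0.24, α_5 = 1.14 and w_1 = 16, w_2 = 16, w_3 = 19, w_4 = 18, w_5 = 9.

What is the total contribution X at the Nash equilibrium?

∂u_i/∂x_i = α_i − 1, so university i contributes w_i if α_i > 1, else 0.
α_i > 1 for i ∈ {1, 5}; NE contributions (16, 0, 0, 0, 9), X = 25.

25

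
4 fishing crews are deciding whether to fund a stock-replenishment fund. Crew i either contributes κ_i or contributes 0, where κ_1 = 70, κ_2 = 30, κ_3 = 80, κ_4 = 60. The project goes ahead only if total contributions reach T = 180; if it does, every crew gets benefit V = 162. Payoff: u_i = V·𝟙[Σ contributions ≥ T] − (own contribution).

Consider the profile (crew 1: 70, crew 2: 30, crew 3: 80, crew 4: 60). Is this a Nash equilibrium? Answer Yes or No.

No

Total = 240 ≥ 180: provided.
Crew 1 (pledges 70, payoff 92): dropping to 0 → total 170, payoff 0. No gain.
Crew 2 (pledges 30, payoff 132): dropping to 0 → total 210, payoff 162. Profitable deviation.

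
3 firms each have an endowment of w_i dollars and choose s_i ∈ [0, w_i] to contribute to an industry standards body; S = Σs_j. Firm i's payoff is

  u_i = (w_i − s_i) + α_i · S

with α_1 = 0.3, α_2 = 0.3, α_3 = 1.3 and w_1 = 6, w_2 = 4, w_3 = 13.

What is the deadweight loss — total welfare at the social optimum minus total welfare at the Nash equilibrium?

∂u_i/∂s_i = α_i − 1, so firm i contributes w_i if α_i > 1, else 0.
α_i > 1 for i ∈ {3}; NE contributions (0, 0, 13), S = 13.
W^NE = Σw_i − S^NE + (Σα_i)·S^NE = 23 + 0.9·13 = 34.7.
Planner: ∂(Σu_j)/∂s_i = Σα_j − 1 = 0.9 > 0, so everyone contributes w_i; S^SO = 23, W^SO = 23 + 0.9·23 = 43.7.
Deadweight loss = 9.

9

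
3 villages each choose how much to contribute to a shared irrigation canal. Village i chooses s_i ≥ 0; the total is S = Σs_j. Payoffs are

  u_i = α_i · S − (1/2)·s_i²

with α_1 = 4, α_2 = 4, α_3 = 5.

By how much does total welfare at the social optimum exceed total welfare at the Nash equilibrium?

Village i's FOC: ∂u_i/∂s_i = α_i − s_i = 0, so s_i* = α_i.
NE contributions = (4, 4, 5); S = 13.
W^NE = (Σα)·S − ½Σα_i² = 13² − ½·57 = 140.5.
Planner sets s_i = Σα_j = 13 for every i, so S^SO = 3·13 = 39.
W^SO = (Σα)·S^SO − ½·3·(Σα)² = (3/2)·13² = 253.5.
Deadweight loss = W^SO − W^NE = 113.

113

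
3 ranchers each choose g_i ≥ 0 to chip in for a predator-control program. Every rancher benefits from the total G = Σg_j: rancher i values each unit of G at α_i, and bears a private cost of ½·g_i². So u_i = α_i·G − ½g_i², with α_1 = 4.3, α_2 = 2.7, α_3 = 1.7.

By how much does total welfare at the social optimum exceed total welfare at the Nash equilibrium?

Rancher i's FOC: ∂u_i/∂g_i = α_i − g_i = 0, so g_i* = α_i.
NE contributions = (4.3, 2.7, 1.7); G = 8.7.
W^NE = (Σα)·G − ½Σα_i² = 8.7² − ½·28.67 = 61.355.
Planner sets g_i = Σα_j = 8.7 for every i, so G^SO = 3·8.7 = 26.1.
W^SO = (Σα)·G^SO − ½·3·(Σα)² = (3/2)·8.7² = 113.535.
Deadweight loss = W^SO − W^NE = 52.18.

52.18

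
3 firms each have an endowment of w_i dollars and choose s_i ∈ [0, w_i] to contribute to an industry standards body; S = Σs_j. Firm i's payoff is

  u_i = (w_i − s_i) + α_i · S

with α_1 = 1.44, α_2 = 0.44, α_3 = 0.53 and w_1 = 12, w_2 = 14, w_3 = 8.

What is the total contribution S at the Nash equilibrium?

12

∂u_i/∂s_i = α_i − 1, so firm i contributes w_i if α_i > 1, else 0.
α_i > 1 for i ∈ {1}; NE contributions (12, 0, 0), S = 12.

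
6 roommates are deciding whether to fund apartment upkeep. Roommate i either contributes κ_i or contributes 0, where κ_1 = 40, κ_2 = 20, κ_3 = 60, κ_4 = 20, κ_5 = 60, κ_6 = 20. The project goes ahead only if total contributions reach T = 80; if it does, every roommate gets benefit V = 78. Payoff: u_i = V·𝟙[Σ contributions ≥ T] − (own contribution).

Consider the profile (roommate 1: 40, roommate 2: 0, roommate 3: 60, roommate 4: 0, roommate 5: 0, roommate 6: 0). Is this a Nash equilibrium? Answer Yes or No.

Yes

Total = 100 ≥ 80: provided.
Roommate 1 (pledges 40, payoff 38): dropping to 0 → total 60, payoff 0. No gain.
Roommate 2 (pledges 0, payoff 78): pledging 20 → total 120, payoff 58. No gain.
Roommate 3 (pledges 60, payoff 18): dropping to 0 → total 40, payoff 0. No gain.
Roommate 4 (pledges 0, payoff 78): pledging 20 → total 120, payoff 58. No gain.
Roommate 5 (pledges 0, payoff 78): pledging 60 → total 160, payoff 18. No gain.
Roommate 6 (pledges 0, payoff 78): pledging 20 → total 120, payoff 58. No gain.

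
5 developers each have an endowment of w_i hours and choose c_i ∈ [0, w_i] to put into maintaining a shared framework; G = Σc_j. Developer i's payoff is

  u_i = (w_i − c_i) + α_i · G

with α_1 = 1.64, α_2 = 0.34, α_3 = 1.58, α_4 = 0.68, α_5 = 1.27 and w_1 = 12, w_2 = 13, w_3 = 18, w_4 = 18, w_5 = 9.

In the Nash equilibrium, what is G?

∂u_i/∂c_i = α_i − 1, so developer i contributes w_i if α_i > 1, else 0.
α_i > 1 for i ∈ {1, 3, 5}; NE contributions (12, 0, 18, 0, 9), G = 39.

39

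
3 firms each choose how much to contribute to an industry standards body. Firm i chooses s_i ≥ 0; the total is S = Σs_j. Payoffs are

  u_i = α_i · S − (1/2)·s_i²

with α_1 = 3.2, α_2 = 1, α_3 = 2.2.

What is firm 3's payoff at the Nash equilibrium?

Firm i's FOC: ∂u_i/∂s_i = α_i − s_i = 0, so s_i* = α_i.
NE contributions = (3.2, 1, 2.2); S = 6.4.
u_3 = α_3·S − ½·(s_3)² = 2.2·6.4 − ½·2.2² = 11.66.

11.66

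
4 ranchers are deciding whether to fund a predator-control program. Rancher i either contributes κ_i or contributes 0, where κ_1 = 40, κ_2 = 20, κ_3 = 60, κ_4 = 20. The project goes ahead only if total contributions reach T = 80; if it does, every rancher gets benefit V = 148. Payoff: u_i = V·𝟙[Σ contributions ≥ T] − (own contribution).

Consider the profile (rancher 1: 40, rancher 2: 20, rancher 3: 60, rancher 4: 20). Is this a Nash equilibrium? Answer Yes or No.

Total = 140 ≥ 80: provided.
Rancher 1 (pledges 40, payoff 108): dropping to 0 → total 100, payoff 148. Profitable deviation.

No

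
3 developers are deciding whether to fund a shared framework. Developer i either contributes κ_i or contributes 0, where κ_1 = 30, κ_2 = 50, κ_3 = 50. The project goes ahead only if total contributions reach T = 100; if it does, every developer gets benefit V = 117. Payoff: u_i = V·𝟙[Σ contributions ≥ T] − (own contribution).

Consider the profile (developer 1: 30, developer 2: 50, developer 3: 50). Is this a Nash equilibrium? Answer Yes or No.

Total = 130 ≥ 100: provided.
Developer 1 (pledges 30, payoff 87): dropping to 0 → total 100, payoff 117. Profitable deviation.

No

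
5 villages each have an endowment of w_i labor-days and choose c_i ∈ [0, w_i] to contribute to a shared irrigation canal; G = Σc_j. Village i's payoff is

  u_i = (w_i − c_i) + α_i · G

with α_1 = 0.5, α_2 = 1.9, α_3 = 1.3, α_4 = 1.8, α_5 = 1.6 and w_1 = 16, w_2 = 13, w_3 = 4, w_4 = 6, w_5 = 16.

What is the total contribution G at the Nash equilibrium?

∂u_i/∂c_i = α_i − 1, so village i contributes w_i if α_i > 1, else 0.
α_i > 1 for i ∈ {2, 3, 4, 5}; NE contributions (0, 13, 4, 6, 16), G = 39.

39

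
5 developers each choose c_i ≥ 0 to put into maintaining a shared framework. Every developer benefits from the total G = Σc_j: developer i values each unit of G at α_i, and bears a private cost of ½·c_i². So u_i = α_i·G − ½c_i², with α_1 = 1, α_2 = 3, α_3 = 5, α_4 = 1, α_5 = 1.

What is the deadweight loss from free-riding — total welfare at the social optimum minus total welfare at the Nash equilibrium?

Developer i's FOC: ∂u_i/∂c_i = α_i − c_i = 0, so c_i* = α_i.
NE contributions = (1, 3, 5, 1, 1); G = 11.
W^NE = (Σα)·G − ½Σα_i² = 11² − ½·37 = 102.5.
Planner sets c_i = Σα_j = 11 for every i, so G^SO = 5·11 = 55.
W^SO = (Σα)·G^SO − ½·5·(Σα)² = (5/2)·11² = 302.5.
Deadweight loss = W^SO − W^NE = 200.

200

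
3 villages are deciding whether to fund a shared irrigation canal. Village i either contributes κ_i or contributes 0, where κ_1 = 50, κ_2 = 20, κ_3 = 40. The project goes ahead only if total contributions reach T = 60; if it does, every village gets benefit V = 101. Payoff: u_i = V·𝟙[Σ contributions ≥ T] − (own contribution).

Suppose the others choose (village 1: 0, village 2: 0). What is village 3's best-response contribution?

0

Others' total = 0. Even contributing 40 gives 40 < 60: no benefit either way.
Best response: 0.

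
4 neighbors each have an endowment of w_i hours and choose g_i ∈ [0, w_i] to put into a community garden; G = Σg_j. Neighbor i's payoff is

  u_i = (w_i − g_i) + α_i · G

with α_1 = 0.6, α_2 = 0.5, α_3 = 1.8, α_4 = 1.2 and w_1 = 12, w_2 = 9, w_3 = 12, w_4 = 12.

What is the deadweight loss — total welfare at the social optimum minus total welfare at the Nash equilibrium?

∂u_i/∂g_i = α_i − 1, so neighbor i contributes w_i if α_i > 1, else 0.
α_i > 1 for i ∈ {3, 4}; NE contributions (0, 0, 12, 12), G = 24.
W^NE = Σw_i − G^NE + (Σα_i)·G^NE = 45 + 3.1·24 = 119.4.
Planner: ∂(Σu_j)/∂g_i = Σα_j − 1 = 3.1 > 0, so everyone contributes w_i; G^SO = 45, W^SO = 45 + 3.1·45 = 184.5.
Deadweight loss = 65.1.

65.1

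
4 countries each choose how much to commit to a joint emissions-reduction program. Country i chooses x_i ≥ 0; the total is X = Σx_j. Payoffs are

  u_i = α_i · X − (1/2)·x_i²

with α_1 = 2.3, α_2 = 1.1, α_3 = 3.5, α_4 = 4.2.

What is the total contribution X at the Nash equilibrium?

11.1

Country i's FOC: ∂u_i/∂x_i = α_i − x_i = 0, so x_i* = α_i.
NE contributions = (2.3, 1.1, 3.5, 4.2); X = 11.1.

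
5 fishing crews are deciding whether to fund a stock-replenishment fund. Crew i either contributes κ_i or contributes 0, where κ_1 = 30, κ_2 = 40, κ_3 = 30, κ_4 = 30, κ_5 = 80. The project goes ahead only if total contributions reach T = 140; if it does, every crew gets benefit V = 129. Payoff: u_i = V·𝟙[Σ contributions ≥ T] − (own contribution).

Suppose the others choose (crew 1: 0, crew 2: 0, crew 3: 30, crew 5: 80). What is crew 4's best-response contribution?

Others' total = 110. Contributing 30 brings total to 140 ≥ 140: gain V − κ_4 = 99.
Best response: 30.

30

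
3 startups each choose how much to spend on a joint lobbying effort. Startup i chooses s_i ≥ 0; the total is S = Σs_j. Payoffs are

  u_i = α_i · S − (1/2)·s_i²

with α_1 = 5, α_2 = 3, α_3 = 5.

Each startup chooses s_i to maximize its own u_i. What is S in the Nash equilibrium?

13

Startup i's FOC: ∂u_i/∂s_i = α_i − s_i = 0, so s_i* = α_i.
NE contributions = (5, 3, 5); S = 13.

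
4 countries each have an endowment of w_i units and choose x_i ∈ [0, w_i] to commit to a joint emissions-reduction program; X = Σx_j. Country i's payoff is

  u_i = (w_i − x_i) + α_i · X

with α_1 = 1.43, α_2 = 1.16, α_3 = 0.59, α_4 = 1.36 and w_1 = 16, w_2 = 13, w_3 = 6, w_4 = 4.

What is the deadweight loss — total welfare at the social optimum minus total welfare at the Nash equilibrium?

21.24

∂u_i/∂x_i = α_i − 1, so country i contributes w_i if α_i > 1, else 0.
α_i > 1 for i ∈ {1, 2, 4}; NE contributions (16, 13, 0, 4), X = 33.
W^NE = Σw_i − X^NE + (Σα_i)·X^NE = 39 + 3.54·33 = 155.82.
Planner: ∂(Σu_j)/∂x_i = Σα_j − 1 = 3.54 > 0, so everyone contributes w_i; X^SO = 39, W^SO = 39 + 3.54·39 = 177.06.
Deadweight loss = 21.24.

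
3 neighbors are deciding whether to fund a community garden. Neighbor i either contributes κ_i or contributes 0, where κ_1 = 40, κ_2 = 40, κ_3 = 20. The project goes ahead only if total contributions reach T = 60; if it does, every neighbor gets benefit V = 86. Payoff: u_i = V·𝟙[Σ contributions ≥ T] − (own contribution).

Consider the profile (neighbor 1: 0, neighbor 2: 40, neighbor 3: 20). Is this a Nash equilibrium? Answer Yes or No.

Total = 60 ≥ 60: provided.
Neighbor 1 (pledges 0, payoff 86): pledging 40 → total 100, payoff 46. No gain.
Neighbor 2 (pledges 40, payoff 46): dropping to 0 → total 20, payoff 0. No gain.
Neighbor 3 (pledges 20, payoff 66): dropping to 0 → total 40, payoff 0. No gain.

Yes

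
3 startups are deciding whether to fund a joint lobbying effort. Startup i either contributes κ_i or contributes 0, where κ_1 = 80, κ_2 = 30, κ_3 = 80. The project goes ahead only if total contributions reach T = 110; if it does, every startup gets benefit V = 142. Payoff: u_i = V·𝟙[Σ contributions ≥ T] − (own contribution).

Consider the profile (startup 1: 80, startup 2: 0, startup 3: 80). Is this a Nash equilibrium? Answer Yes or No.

Total = 160 ≥ 110: provided.
Startup 1 (pledges 80, payoff 62): dropping to 0 → total 80, payoff 0. No gain.
Startup 2 (pledges 0, payoff 142): pledging 30 → total 190, payoff 112. No gain.
Startup 3 (pledges 80, payoff 62): dropping to 0 → total 80, payoff 0. No gain.

Yes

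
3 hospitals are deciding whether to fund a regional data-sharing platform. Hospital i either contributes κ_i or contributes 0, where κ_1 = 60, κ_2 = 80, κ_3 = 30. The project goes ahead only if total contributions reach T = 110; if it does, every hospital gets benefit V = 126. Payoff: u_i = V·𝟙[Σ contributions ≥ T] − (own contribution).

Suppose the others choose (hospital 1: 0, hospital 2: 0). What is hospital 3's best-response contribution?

0

Others' total = 0. Even contributing 30 gives 30 < 110: no benefit either way.
Best response: 0.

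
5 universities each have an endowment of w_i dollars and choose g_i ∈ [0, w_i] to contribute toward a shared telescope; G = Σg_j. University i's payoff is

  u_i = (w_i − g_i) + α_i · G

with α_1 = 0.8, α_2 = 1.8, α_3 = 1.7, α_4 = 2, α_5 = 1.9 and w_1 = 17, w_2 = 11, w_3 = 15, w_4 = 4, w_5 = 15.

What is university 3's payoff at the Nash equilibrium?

76.5

∂u_i/∂g_i = α_i − 1, so university i contributes w_i if α_i > 1, else 0.
α_i > 1 for i ∈ {2, 3, 4, 5}; NE contributions (0, 11, 15, 4, 15), G = 45.
u_3 = (15 − 15) + 1.7·45 = 76.5.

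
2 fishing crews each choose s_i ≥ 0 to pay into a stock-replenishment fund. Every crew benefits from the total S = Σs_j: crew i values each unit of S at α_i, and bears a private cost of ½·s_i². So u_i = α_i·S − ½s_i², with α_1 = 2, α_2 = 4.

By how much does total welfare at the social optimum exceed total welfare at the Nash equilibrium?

Crew i's FOC: ∂u_i/∂s_i = α_i − s_i = 0, so s_i* = α_i.
NE contributions = (2, 4); S = 6.
W^NE = (Σα)·S − ½Σα_i² = 6² − ½·20 = 26.
Planner sets s_i = Σα_j = 6 for every i, so S^SO = 2·6 = 12.
W^SO = (Σα)·S^SO − ½·2·(Σα)² = (2/2)·6² = 36.
Deadweight loss = W^SO − W^NE = 10.

10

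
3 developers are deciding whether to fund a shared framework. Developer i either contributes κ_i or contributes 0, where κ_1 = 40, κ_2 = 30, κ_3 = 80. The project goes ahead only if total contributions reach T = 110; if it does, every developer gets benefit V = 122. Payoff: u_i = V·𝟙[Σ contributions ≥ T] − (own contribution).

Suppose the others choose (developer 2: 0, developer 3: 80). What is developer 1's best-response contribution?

Others' total = 80. Contributing 40 brings total to 120 ≥ 110: gain V − κ_1 = 82.
Best response: 40.

40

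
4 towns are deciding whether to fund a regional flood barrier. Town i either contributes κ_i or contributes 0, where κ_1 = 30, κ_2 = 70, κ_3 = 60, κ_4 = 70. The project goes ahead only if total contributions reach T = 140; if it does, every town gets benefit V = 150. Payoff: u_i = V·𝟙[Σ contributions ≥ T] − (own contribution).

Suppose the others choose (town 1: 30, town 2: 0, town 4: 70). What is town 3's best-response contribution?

Others' total = 100. Contributing 60 brings total to 160 ≥ 140: gain V − κ_3 = 90.
Best response: 60.

60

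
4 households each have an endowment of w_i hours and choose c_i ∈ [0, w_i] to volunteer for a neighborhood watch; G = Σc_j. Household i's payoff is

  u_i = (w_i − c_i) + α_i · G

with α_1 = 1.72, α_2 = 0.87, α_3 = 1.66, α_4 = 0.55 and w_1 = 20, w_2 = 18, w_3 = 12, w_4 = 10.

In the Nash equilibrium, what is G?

32

∂u_i/∂c_i = α_i − 1, so household i contributes w_i if α_i > 1, else 0.
α_i > 1 for i ∈ {1, 3}; NE contributions (20, 0, 12, 0), G = 32.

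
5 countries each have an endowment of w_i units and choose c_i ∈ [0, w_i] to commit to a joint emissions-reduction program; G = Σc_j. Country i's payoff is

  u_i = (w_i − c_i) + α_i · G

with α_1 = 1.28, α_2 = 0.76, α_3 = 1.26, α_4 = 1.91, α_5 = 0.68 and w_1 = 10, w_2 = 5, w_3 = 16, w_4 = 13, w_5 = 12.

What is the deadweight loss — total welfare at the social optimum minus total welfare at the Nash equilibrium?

83.13

∂u_i/∂c_i = α_i − 1, so country i contributes w_i if α_i > 1, else 0.
α_i > 1 for i ∈ {1, 3, 4}; NE contributions (10, 0, 16, 13, 0), G = 39.
W^NE = Σw_i − G^NE + (Σα_i)·G^NE = 56 + 4.89·39 = 246.71.
Planner: ∂(Σu_j)/∂c_i = Σα_j − 1 = 4.89 > 0, so everyone contributes w_i; G^SO = 56, W^SO = 56 + 4.89·56 = 329.84.
Deadweight loss = 83.13.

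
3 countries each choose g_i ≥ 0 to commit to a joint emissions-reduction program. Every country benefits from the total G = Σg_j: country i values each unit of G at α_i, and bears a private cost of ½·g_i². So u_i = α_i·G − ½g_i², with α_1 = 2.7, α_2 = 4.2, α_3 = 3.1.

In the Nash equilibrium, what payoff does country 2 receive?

Country i's FOC: ∂u_i/∂g_i = α_i − g_i = 0, so g_i* = α_i.
NE contributions = (2.7, 4.2, 3.1); G = 10.
u_2 = α_2·G − ½·(g_2)² = 4.2·10 − ½·4.2² = 33.18.

33.18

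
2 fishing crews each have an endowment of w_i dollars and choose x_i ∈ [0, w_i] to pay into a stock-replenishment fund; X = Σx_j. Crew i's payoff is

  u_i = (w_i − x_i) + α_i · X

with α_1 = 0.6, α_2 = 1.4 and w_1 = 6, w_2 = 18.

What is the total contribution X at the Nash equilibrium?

18

∂u_i/∂x_i = α_i − 1, so crew i contributes w_i if α_i > 1, else 0.
α_i > 1 for i ∈ {2}; NE contributions (0, 18), X = 18.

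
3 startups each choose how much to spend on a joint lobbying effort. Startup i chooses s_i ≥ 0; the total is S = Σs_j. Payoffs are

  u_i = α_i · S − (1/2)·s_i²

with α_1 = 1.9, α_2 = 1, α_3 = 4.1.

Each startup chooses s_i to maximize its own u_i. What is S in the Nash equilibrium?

7

Startup i's FOC: ∂u_i/∂s_i = α_i − s_i = 0, so s_i* = α_i.
NE contributions = (1.9, 1, 4.1); S = 7.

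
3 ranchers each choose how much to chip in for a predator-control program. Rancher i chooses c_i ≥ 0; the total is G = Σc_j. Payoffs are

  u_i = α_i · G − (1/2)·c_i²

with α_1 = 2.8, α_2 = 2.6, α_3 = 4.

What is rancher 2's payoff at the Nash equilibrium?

21.06

Rancher i's FOC: ∂u_i/∂c_i = α_i − c_i = 0, so c_i* = α_i.
NE contributions = (2.8, 2.6, 4); G = 9.4.
u_2 = α_2·G − ½·(c_2)² = 2.6·9.4 − ½·2.6² = 21.06.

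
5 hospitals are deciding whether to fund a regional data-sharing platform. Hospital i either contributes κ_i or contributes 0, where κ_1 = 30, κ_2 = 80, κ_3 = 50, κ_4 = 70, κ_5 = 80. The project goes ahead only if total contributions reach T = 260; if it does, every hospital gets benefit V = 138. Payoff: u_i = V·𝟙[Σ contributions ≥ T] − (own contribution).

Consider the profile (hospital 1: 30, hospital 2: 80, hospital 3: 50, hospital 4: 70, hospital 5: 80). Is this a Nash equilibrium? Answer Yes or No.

Total = 310 ≥ 260: provided.
Hospital 1 (pledges 30, payoff 108): dropping to 0 → total 280, payoff 138. Profitable deviation.

No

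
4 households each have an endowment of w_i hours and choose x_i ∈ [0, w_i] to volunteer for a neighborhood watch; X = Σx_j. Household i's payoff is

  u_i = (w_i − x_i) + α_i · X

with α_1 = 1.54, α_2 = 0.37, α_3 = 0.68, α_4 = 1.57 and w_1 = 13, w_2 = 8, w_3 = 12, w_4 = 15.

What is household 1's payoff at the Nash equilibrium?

43.12

∂u_i/∂x_i = α_i − 1, so household i contributes w_i if α_i > 1, else 0.
α_i > 1 for i ∈ {1, 4}; NE contributions (13, 0, 0, 15), X = 28.
u_1 = (13 − 13) + 1.54·28 = 43.12.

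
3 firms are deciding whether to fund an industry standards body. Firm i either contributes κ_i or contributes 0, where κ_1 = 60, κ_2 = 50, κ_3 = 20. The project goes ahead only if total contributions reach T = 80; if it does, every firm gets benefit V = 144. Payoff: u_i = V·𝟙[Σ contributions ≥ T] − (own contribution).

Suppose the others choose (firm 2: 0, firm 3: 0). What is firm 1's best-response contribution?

Others' total = 0. Even contributing 60 gives 60 < 80: no benefit either way.
Best response: 0.

0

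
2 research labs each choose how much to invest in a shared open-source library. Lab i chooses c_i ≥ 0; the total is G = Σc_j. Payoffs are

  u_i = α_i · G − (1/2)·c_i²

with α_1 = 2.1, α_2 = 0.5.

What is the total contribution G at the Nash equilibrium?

Lab i's FOC: ∂u_i/∂c_i = α_i − c_i = 0, so c_i* = α_i.
NE contributions = (2.1, 0.5); G = 2.6.

2.6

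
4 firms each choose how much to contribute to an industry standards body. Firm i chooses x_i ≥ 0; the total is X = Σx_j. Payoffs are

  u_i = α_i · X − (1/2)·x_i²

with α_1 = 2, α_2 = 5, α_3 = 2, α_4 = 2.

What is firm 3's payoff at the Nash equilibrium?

20

Firm i's FOC: ∂u_i/∂x_i = α_i − x_i = 0, so x_i* = α_i.
NE contributions = (2, 5, 2, 2); X = 11.
u_3 = α_3·X − ½·(x_3)² = 2·11 − ½·2² = 20.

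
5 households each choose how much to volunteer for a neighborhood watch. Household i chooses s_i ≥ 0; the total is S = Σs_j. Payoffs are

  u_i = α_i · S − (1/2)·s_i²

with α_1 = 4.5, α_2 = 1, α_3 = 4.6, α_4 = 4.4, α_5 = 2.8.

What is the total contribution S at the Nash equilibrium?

Household i's FOC: ∂u_i/∂s_i = α_i − s_i = 0, so s_i* = α_i.
NE contributions = (4.5, 1, 4.6, 4.4, 2.8); S = 17.3.

17.3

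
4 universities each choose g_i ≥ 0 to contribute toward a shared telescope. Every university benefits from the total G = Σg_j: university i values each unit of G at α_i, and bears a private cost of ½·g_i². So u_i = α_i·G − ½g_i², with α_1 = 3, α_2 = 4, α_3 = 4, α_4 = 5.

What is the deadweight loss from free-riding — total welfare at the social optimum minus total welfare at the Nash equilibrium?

289

University i's FOC: ∂u_i/∂g_i = α_i − g_i = 0, so g_i* = α_i.
NE contributions = (3, 4, 4, 5); G = 16.
W^NE = (Σα)·G − ½Σα_i² = 16² − ½·66 = 223.
Planner sets g_i = Σα_j = 16 for every i, so G^SO = 4·16 = 64.
W^SO = (Σα)·G^SO − ½·4·(Σα)² = (4/2)·16² = 512.
Deadweight loss = W^SO − W^NE = 289.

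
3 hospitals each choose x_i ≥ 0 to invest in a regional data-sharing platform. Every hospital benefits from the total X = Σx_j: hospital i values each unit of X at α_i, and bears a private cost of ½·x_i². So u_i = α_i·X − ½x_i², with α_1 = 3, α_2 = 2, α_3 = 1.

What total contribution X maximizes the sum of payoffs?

18

Planner FOC: ∂(Σu_j)/∂x_i = (Σα_j) − x_i = 0, so x_i^SO = Σα_j = 6 for every i; X^SO = 18.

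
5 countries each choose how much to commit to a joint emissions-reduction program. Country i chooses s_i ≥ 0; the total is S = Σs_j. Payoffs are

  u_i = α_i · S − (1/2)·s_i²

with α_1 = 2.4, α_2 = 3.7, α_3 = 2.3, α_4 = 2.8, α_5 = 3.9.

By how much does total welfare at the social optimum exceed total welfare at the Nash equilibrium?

Country i's FOC: ∂u_i/∂s_i = α_i − s_i = 0, so s_i* = α_i.
NE contributions = (2.4, 3.7, 2.3, 2.8, 3.9); S = 15.1.
W^NE = (Σα)·S − ½Σα_i² = 15.1² − ½·47.79 = 204.115.
Planner sets s_i = Σα_j = 15.1 for every i, so S^SO = 5·15.1 = 75.5.
W^SO = (Σα)·S^SO − ½·5·(Σα)² = (5/2)·15.1² = 570.025.
Deadweight loss = W^SO − W^NE = 365.91.

365.91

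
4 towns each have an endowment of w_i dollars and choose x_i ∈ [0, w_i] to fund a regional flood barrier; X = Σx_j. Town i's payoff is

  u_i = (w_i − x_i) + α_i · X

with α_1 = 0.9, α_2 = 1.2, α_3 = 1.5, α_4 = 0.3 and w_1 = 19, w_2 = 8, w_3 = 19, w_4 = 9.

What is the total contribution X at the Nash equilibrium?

27

∂u_i/∂x_i = α_i − 1, so town i contributes w_i if α_i > 1, else 0.
α_i > 1 for i ∈ {2, 3}; NE contributions (0, 8, 19, 0), X = 27.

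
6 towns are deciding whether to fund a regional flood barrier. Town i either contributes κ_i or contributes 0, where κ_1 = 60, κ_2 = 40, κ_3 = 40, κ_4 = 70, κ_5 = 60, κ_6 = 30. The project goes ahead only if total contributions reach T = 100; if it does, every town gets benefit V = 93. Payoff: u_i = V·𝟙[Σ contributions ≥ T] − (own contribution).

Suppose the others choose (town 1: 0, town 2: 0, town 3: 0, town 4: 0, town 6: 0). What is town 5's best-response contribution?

Others' total = 0. Even contributing 60 gives 60 < 100: no benefit either way.
Best response: 0.

0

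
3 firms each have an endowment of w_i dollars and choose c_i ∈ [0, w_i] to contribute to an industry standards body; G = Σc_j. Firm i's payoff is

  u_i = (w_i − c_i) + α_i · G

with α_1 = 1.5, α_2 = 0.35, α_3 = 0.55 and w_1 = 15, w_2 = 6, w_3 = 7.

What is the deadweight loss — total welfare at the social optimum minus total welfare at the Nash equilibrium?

∂u_i/∂c_i = α_i − 1, so firm i contributes w_i if α_i > 1, else 0.
α_i > 1 for i ∈ {1}; NE contributions (15, 0, 0), G = 15.
W^NE = Σw_i − G^NE + (Σα_i)·G^NE = 28 + 1.4·15 = 49.
Planner: ∂(Σu_j)/∂c_i = Σα_j − 1 = 1.4 > 0, so everyone contributes w_i; G^SO = 28, W^SO = 28 + 1.4·28 = 67.2.
Deadweight loss = 18.2.

18.2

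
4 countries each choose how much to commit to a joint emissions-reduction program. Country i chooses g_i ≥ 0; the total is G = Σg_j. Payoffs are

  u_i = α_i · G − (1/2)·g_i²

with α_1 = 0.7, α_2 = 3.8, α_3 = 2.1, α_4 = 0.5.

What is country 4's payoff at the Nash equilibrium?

Country i's FOC: ∂u_i/∂g_i = α_i − g_i = 0, so g_i* = α_i.
NE contributions = (0.7, 3.8, 2.1, 0.5); G = 7.1.
u_4 = α_4·G − ½·(g_4)² = 0.5·7.1 − ½·0.5² = 3.425.

3.425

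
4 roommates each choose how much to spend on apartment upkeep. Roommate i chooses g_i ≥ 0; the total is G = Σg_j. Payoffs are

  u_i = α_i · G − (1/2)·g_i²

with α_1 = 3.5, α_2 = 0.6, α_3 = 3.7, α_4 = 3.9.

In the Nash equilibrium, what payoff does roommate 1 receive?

Roommate i's FOC: ∂u_i/∂g_i = α_i − g_i = 0, so g_i* = α_i.
NE contributions = (3.5, 0.6, 3.7, 3.9); G = 11.7.
u_1 = α_1·G − ½·(g_1)² = 3.5·11.7 − ½·3.5² = 34.825.

34.825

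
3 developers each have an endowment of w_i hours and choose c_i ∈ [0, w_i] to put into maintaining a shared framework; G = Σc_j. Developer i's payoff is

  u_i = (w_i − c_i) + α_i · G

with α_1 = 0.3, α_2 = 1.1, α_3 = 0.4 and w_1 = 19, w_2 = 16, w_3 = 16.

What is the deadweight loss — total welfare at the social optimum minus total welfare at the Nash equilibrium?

28

∂u_i/∂c_i = α_i − 1, so developer i contributes w_i if α_i > 1, else 0.
α_i > 1 for i ∈ {2}; NE contributions (0, 16, 0), G = 16.
W^NE = Σw_i − G^NE + (Σα_i)·G^NE = 51 + 0.8·16 = 63.8.
Planner: ∂(Σu_j)/∂c_i = Σα_j − 1 = 0.8 > 0, so everyone contributes w_i; G^SO = 51, W^SO = 51 + 0.8·51 = 91.8.
Deadweight loss = 28.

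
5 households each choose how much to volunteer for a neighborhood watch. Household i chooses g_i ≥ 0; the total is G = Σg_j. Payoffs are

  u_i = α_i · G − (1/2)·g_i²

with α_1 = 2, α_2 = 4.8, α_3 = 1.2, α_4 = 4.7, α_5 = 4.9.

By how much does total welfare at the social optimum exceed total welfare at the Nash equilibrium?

501.93

Household i's FOC: ∂u_i/∂g_i = α_i − g_i = 0, so g_i* = α_i.
NE contributions = (2, 4.8, 1.2, 4.7, 4.9); G = 17.6.
W^NE = (Σα)·G − ½Σα_i² = 17.6² − ½·74.58 = 272.47.
Planner sets g_i = Σα_j = 17.6 for every i, so G^SO = 5·17.6 = 88.
W^SO = (Σα)·G^SO − ½·5·(Σα)² = (5/2)·17.6² = 774.4.
Deadweight loss = W^SO − W^NE = 501.93.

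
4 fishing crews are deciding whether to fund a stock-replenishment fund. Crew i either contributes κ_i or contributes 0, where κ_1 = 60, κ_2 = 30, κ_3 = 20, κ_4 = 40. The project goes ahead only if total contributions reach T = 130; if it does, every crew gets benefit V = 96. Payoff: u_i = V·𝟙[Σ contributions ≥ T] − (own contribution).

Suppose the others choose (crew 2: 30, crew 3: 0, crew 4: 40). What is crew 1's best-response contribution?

Others' total = 70. Contributing 60 brings total to 130 ≥ 130: gain V − κ_1 = 36.
Best response: 60.

60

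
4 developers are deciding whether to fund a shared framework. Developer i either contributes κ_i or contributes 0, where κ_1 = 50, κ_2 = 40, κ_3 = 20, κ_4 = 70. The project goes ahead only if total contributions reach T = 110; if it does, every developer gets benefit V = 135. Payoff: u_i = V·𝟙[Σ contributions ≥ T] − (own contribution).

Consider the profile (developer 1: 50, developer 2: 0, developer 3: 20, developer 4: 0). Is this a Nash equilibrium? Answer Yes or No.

No

Total = 70 < 110: not provided.
Developer 1 (pledges 50, payoff -50): dropping to 0 → total 20, payoff 0. Profitable deviation.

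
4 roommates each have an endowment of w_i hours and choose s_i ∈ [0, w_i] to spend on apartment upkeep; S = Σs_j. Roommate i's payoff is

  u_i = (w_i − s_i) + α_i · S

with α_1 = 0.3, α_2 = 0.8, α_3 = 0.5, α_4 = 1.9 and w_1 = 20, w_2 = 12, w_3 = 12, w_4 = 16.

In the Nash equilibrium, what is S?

16

∂u_i/∂s_i = α_i − 1, so roommate i contributes w_i if α_i > 1, else 0.
α_i > 1 for i ∈ {4}; NE contributions (0, 0, 0, 16), S = 16.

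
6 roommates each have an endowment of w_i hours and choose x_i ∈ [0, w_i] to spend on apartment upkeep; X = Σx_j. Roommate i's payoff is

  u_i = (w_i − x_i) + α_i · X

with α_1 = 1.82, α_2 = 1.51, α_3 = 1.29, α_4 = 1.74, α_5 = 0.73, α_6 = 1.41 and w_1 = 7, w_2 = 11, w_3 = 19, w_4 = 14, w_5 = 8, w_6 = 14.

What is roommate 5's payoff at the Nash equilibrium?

∂u_i/∂x_i = α_i − 1, so roommate i contributes w_i if α_i > 1, else 0.
α_i > 1 for i ∈ {1, 2, 3, 4, 6}; NE contributions (7, 11, 19, 14, 0, 14), X = 65.
u_5 = (8 − 0) + 0.73·65 = 55.45.

55.45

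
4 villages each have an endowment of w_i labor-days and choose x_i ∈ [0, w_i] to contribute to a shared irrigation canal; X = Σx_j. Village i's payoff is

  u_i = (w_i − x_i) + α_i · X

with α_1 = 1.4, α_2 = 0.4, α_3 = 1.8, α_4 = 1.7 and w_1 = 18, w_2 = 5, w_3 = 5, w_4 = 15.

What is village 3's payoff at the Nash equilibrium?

∂u_i/∂x_i = α_i − 1, so village i contributes w_i if α_i > 1, else 0.
α_i > 1 for i ∈ {1, 3, 4}; NE contributions (18, 0, 5, 15), X = 38.
u_3 = (5 − 5) + 1.8·38 = 68.4.

68.4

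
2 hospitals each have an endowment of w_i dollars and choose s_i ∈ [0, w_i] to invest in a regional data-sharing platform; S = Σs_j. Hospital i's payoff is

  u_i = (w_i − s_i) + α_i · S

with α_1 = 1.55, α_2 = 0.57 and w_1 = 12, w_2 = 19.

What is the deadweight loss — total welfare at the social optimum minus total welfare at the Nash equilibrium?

∂u_i/∂s_i = α_i − 1, so hospital i contributes w_i if α_i > 1, else 0.
α_i > 1 for i ∈ {1}; NE contributions (12, 0), S = 12.
W^NE = Σw_i − S^NE + (Σα_i)·S^NE = 31 + 1.12·12 = 44.44.
Planner: ∂(Σu_j)/∂s_i = Σα_j − 1 = 1.12 > 0, so everyone contributes w_i; S^SO = 31, W^SO = 31 + 1.12·31 = 65.72.
Deadweight loss = 21.28.

21.28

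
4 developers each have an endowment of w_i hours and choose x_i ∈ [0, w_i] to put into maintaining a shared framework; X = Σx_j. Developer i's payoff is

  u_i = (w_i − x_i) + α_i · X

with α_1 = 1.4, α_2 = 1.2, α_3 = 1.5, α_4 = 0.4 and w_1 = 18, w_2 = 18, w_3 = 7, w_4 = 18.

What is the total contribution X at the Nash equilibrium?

43

∂u_i/∂x_i = α_i − 1, so developer i contributes w_i if α_i > 1, else 0.
α_i > 1 for i ∈ {1, 2, 3}; NE contributions (18, 18, 7, 0), X = 43.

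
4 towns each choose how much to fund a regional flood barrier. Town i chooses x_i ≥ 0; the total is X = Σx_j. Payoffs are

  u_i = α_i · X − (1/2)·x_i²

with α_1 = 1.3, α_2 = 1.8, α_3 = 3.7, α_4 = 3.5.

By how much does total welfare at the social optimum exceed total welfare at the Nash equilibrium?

Town i's FOC: ∂u_i/∂x_i = α_i − x_i = 0, so x_i* = α_i.
NE contributions = (1.3, 1.8, 3.7, 3.5); X = 10.3.
W^NE = (Σα)·X − ½Σα_i² = 10.3² − ½·30.87 = 90.655.
Planner sets x_i = Σα_j = 10.3 for every i, so X^SO = 4·10.3 = 41.2.
W^SO = (Σα)·X^SO − ½·4·(Σα)² = (4/2)·10.3² = 212.18.
Deadweight loss = W^SO − W^NE = 121.525.

121.525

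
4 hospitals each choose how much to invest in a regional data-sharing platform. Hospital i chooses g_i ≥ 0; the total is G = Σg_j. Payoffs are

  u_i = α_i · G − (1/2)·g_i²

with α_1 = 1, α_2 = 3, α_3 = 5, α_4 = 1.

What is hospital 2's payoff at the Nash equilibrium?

25.5

Hospital i's FOC: ∂u_i/∂g_i = α_i − g_i = 0, so g_i* = α_i.
NE contributions = (1, 3, 5, 1); G = 10.
u_2 = α_2·G − ½·(g_2)² = 3·10 − ½·3² = 25.5.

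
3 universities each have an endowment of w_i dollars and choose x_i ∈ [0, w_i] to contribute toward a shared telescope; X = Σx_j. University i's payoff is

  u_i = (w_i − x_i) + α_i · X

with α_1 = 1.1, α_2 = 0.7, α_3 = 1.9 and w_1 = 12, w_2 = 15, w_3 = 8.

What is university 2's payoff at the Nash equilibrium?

∂u_i/∂x_i = α_i − 1, so university i contributes w_i if α_i > 1, else 0.
α_i > 1 for i ∈ {1, 3}; NE contributions (12, 0, 8), X = 20.
u_2 = (15 − 0) + 0.7·20 = 29.

29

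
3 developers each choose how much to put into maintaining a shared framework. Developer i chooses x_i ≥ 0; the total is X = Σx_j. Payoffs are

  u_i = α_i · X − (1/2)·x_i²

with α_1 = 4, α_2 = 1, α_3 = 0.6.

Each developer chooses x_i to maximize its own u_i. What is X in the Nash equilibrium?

5.6

Developer i's FOC: ∂u_i/∂x_i = α_i − x_i = 0, so x_i* = α_i.
NE contributions = (4, 1, 0.6); X = 5.6.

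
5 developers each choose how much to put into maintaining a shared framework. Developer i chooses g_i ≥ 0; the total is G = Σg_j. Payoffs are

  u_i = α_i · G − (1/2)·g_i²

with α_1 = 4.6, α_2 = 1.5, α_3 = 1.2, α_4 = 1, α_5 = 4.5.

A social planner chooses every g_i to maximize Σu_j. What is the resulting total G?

Planner FOC: ∂(Σu_j)/∂g_i = (Σα_j) − g_i = 0, so g_i^SO = Σα_j = 12.8 for every i; G^SO = 64.

64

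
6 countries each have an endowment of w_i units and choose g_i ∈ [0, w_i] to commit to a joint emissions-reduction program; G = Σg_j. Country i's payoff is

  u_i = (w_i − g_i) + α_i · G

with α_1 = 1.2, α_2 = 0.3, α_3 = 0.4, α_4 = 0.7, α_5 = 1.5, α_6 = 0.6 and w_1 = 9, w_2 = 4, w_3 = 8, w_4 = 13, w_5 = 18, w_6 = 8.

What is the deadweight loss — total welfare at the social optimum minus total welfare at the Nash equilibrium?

122.1

∂u_i/∂g_i = α_i − 1, so country i contributes w_i if α_i > 1, else 0.
α_i > 1 for i ∈ {1, 5}; NE contributions (9, 0, 0, 0, 18, 0), G = 27.
W^NE = Σw_i − G^NE + (Σα_i)·G^NE = 60 + 3.7·27 = 159.9.
Planner: ∂(Σu_j)/∂g_i = Σα_j − 1 = 3.7 > 0, so everyone contributes w_i; G^SO = 60, W^SO = 60 + 3.7·60 = 282.
Deadweight loss = 122.1.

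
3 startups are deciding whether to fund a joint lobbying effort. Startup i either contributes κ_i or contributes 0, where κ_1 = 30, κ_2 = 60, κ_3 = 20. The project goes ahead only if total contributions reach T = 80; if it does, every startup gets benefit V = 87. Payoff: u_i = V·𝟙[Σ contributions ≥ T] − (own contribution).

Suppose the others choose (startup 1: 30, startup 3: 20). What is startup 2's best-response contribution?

60

Others' total = 50. Contributing 60 brings total to 110 ≥ 80: gain V − κ_2 = 27.
Best response: 60.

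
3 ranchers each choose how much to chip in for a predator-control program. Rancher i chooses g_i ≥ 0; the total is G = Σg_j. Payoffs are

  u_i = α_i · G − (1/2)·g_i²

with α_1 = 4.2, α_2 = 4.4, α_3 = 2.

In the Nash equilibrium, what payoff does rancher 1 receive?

Rancher i's FOC: ∂u_i/∂g_i = α_i − g_i = 0, so g_i* = α_i.
NE contributions = (4.2, 4.4, 2); G = 10.6.
u_1 = α_1·G − ½·(g_1)² = 4.2·10.6 − ½·4.2² = 35.7.

35.7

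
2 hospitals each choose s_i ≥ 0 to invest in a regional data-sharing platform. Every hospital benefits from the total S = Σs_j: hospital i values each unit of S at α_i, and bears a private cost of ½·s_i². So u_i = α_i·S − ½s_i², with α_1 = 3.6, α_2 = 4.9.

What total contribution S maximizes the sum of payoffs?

Planner FOC: ∂(Σu_j)/∂s_i = (Σα_j) − s_i = 0, so s_i^SO = Σα_j = 8.5 for every i; S^SO = 17.

17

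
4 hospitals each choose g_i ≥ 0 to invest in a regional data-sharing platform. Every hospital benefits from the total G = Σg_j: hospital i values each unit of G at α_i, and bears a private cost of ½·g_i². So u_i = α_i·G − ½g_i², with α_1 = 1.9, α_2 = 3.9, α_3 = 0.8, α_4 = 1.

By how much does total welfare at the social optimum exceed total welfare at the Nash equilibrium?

Hospital i's FOC: ∂u_i/∂g_i = α_i − g_i = 0, so g_i* = α_i.
NE contributions = (1.9, 3.9, 0.8, 1); G = 7.6.
W^NE = (Σα)·G − ½Σα_i² = 7.6² − ½·20.46 = 47.53.
Planner sets g_i = Σα_j = 7.6 for every i, so G^SO = 4·7.6 = 30.4.
W^SO = (Σα)·G^SO − ½·4·(Σα)² = (4/2)·7.6² = 115.52.
Deadweight loss = W^SO − W^NE = 67.99.

67.99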